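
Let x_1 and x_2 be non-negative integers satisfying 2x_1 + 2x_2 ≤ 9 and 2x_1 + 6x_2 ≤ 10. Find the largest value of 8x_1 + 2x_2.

Relaxing integrality, the LP optimum is 36.00 at (x_1,x_2) = (4.5, 0), which is not an integer point.
(x_1,x_2)=(4,0): 2·4+2·0=8≤9, 2·4+6·0=8≤10, objective 32.
(x_1,x_2)=(3,0): 2·3+2·0=6≤9, 2·3+6·0=6≤10, objective 24.
Maximum is 32 at (x_1,x_2)=(4,0).

32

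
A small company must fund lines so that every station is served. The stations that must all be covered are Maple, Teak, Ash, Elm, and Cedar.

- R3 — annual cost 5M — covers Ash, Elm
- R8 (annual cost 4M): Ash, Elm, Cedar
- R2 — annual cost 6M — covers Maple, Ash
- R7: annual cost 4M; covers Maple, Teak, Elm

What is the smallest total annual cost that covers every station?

8

Choose R8 and R7: together they cover Maple, Teak, Ash, Elm, Cedar — every station.
Total annual cost: 4 + 4 = 8.
No cover costs less than 8.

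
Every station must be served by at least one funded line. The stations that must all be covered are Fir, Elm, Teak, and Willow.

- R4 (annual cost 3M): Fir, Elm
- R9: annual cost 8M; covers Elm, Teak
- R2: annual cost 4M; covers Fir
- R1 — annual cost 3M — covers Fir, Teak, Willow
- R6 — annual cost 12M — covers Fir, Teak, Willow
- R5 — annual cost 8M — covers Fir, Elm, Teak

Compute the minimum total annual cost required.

This is an integer covering problem.
Choose R4 and R1: together they cover Fir, Elm, Teak, Willow — every station.
Total annual cost: 3 + 3 = 6.
No cover costs less than 6.

6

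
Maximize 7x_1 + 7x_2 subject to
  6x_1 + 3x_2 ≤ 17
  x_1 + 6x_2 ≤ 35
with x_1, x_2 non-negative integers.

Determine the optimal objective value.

(x_1,x_2)=(0,5): 6·0+3·5=15≤17, 1·0+6·5=30≤35, objective 35.
(x_1,x_2)=(0,4): 6·0+3·4=12≤17, 1·0+6·4=24≤35, objective 28.
The best lattice point is (0,5), giving 35.

35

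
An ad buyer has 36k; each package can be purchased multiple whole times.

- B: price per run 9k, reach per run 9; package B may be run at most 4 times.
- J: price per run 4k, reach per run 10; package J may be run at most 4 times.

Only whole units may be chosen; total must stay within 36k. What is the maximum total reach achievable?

1×B and 4×J: price 25 ≤ 36, reach 1·9 + 4·10 = 49.
2×B and 4×J: price 34 ≤ 36, reach 2·9 + 4·10 = 58.
Best is 58.

58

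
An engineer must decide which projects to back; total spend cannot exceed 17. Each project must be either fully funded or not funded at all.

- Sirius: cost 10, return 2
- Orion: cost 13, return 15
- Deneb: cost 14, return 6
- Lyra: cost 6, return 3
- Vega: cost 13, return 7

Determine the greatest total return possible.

15

Take Orion: cost 13 ≤ 17, return 15.
No other feasible combination does better.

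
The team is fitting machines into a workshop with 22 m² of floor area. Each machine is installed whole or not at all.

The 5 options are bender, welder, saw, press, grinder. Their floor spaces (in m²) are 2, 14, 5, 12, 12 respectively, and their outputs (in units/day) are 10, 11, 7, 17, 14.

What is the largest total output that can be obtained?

34

Allowing fractional choices, the relaxed optimum would be about 37.5, but machines are indivisible.
bender + welder + saw: floor space 2 + 14 + 5 = 21 ≤ 22, output 10 + 11 + 7 = 28.
bender + saw + grinder: floor space 2 + 5 + 12 = 19 ≤ 22, output 10 + 7 + 14 = 31.
bender + saw + press: floor space 2 + 5 + 12 = 19 ≤ 22, output 10 + 7 + 17 = 34.
Best is bender, saw, and press with total output 34.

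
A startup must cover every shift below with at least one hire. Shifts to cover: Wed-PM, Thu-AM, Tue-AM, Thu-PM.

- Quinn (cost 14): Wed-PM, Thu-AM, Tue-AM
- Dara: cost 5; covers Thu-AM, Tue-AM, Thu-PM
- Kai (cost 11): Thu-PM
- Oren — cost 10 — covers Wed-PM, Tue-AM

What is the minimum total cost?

15

This is an integer covering problem.
Choose Dara and Oren: together they cover Wed-PM, Thu-AM, Tue-AM, Thu-PM — every shift.
Total cost: 5 + 10 = 15.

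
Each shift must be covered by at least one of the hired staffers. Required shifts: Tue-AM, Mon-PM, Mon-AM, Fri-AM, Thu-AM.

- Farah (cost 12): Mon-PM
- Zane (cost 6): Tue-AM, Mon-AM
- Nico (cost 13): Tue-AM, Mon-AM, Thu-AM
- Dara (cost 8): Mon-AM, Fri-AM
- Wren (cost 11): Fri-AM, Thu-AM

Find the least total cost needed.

29

Choose Farah, Zane, and Wren: together they cover Tue-AM, Mon-PM, Mon-AM, Fri-AM, Thu-AM — every shift.
Total cost: 12 + 6 + 11 = 29.
No cover costs less than 29.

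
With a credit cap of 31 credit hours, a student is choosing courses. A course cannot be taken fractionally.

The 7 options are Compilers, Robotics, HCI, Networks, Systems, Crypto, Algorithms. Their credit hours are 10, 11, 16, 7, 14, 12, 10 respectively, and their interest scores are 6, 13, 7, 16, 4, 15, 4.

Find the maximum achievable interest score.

This is an integer program with binary decision variables.
Compilers + Networks + Crypto: credit hours 10 + 7 + 12 = 29 ≤ 31, interest score 6 + 16 + 15 = 37.
Robotics + Networks + Crypto: credit hours 11 + 7 + 12 = 30 ≤ 31, interest score 13 + 16 + 15 = 44.
Best is Robotics, Networks, and Crypto with total interest score 44.

44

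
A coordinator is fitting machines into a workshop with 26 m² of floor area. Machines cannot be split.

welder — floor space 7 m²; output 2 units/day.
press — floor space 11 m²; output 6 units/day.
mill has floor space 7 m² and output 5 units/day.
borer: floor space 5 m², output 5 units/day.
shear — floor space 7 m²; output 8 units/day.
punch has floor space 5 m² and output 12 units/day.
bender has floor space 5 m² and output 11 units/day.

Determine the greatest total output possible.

36

borer + shear + punch + bender: floor space 5 + 7 + 5 + 5 = 22 ≤ 26, output 5 + 8 + 12 + 11 = 36.
mill + shear + punch + bender: floor space 7 + 7 + 5 + 5 = 24 ≤ 26, output 5 + 8 + 12 + 11 = 36.
The maximum output is 36; one optimal choice is borer, shear, punch, and bender.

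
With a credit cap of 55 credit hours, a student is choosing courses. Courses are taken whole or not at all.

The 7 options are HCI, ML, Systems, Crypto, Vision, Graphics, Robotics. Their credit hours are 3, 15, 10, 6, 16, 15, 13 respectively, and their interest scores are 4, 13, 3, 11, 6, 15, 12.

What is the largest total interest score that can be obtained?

55

Treat it as a binary knapsack problem.
Allowing fractional choices, the relaxed optimum would be about 56.1, but courses are indivisible.
HCI + ML + Crypto + Graphics + Robotics: credit hours 3 + 15 + 6 + 15 + 13 = 52 ≤ 55, interest score 4 + 13 + 11 + 15 + 12 = 55.
ML + Crypto + Graphics + Robotics: credit hours 15 + 6 + 15 + 13 = 49 ≤ 55, interest score 13 + 11 + 15 + 12 = 51.
Best is HCI, ML, Crypto, Graphics, and Robotics with total interest score 55.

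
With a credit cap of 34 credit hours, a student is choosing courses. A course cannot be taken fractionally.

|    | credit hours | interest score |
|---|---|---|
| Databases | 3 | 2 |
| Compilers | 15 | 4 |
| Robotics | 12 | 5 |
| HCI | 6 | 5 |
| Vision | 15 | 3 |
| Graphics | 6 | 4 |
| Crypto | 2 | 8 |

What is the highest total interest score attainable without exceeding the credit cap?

Allowing fractional choices, the relaxed optimum would be about 25.3, but courses are indivisible.
Databases + Compilers + HCI + Graphics + Crypto: credit hours 3 + 15 + 6 + 6 + 2 = 32 ≤ 34, interest score 2 + 4 + 5 + 4 + 8 = 23.
Databases + Robotics + HCI + Graphics + Crypto: credit hours 3 + 12 + 6 + 6 + 2 = 29 ≤ 34, interest score 2 + 5 + 5 + 4 + 8 = 24.
Best is Databases, Robotics, HCI, Graphics, and Crypto with total interest score 24.

24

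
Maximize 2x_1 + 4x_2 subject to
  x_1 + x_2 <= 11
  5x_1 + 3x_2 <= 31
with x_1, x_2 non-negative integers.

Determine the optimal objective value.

40

Relaxing integrality, the LP optimum is 41.33 at (x_1,x_2) = (0, 10.3), which is not an integer point.
(x_1,x_2)=(0,10): 1·0+1·10=10≤11, 5·0+3·10=30≤31, objective 40.
(x_1,x_2)=(0,9): 1·0+1·9=9≤11, 5·0+3·9=27≤31, objective 36.
No feasible integer point exceeds 40.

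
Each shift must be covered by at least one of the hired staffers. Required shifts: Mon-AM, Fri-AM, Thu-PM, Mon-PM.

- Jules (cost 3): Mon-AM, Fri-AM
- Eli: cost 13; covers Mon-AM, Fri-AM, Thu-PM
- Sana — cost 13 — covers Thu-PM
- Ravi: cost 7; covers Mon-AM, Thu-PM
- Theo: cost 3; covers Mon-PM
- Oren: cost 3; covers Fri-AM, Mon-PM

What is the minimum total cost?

10

Choose Ravi and Oren: together they cover Mon-AM, Fri-AM, Thu-PM, Mon-PM — every shift.
Total cost: 7 + 3 = 10.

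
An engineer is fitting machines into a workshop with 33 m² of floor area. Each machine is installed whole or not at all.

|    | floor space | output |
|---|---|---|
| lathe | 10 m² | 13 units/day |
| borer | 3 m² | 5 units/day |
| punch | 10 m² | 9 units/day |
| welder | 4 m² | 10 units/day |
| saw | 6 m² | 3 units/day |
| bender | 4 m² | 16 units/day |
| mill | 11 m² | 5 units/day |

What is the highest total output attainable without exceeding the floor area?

lathe + punch + welder + bender: floor space 10 + 10 + 4 + 4 = 28 ≤ 33, output 13 + 9 + 10 + 16 = 48.
lathe + borer + welder + bender + mill: floor space 10 + 3 + 4 + 4 + 11 = 32 ≤ 33, output 13 + 5 + 10 + 16 + 5 = 49.
lathe + borer + punch + welder + bender: floor space 10 + 3 + 10 + 4 + 4 = 31 ≤ 33, output 13 + 5 + 9 + 10 + 16 = 53.
Best is lathe, borer, punch, welder, and bender with total output 53.

53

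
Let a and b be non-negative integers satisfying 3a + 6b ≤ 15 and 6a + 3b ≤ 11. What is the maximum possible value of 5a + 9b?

Relaxing integrality, the LP optimum is 22.89 at (a,b) = (0.778, 2.11), which is not an integer point.
(a,b)=(0,2): 3·0+6·2=12≤15, 6·0+3·2=6≤11, objective 18.
(a,b)=(1,1): 3·1+6·1=9≤15, 6·1+3·1=9≤11, objective 14.
No feasible integer point exceeds 18.

18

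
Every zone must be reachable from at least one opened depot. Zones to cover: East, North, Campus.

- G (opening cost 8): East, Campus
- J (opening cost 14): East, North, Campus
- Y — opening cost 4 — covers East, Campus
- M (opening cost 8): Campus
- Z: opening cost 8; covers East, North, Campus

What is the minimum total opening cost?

8

The greedy cost-per-new-zone heuristic would pick Y and Z for 12, but a cheaper cover exists.
Z alone covers East, North, Campus — every zone.
Total opening cost: 8.
No cover costs less than 8.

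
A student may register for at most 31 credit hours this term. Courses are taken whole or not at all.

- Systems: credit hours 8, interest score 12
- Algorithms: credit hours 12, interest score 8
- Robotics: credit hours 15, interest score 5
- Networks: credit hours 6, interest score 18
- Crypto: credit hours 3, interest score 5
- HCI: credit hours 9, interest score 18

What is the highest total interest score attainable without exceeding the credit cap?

53

Allowing fractional choices, the relaxed optimum would be about 56.3, but courses are indivisible.
Systems + Networks + Crypto + HCI: credit hours 8 + 6 + 3 + 9 = 26 ≤ 31, interest score 12 + 18 + 5 + 18 = 53.
Algorithms + Networks + Crypto + HCI: credit hours 12 + 6 + 3 + 9 = 30 ≤ 31, interest score 8 + 18 + 5 + 18 = 49.
Best is Systems, Networks, Crypto, and HCI with total interest score 53.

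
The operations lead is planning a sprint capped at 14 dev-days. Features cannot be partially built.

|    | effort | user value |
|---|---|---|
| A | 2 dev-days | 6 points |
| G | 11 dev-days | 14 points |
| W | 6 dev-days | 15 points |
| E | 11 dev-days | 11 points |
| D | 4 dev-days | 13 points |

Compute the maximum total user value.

34

Allowing fractional choices, the relaxed optimum would be about 36.5, but features are indivisible.
A + W + D: effort 2 + 6 + 4 = 12 ≤ 14, user value 6 + 15 + 13 = 34.
W + D: effort 6 + 4 = 10 ≤ 14, user value 15 + 13 = 28.
Best is A, W, and D with total user value 34.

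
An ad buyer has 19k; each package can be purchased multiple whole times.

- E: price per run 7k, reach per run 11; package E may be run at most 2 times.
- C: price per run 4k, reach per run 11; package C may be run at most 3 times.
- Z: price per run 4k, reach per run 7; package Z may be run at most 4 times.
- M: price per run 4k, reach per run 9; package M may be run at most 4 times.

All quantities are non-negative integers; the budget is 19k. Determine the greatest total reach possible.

This is a bounded integer knapsack.
Take 1×E and 3×C: price 19 ≤ 19, reach 1·11 + 3·11 = 44.
C has the best ratio (11/4) and is taken to its limit of 3; remaining capacity is filled optimally with the others.

44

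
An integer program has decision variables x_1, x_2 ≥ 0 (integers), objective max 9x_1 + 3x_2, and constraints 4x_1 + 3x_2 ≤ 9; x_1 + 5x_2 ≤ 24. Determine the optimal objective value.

18

(x_1,x_2)=(2,0): 4·2+3·0=8≤9, 1·2+5·0=2≤24, objective 18.
(x_1,x_2)=(1,1): 4·1+3·1=7≤9, 1·1+5·1=6≤24, objective 12.
The best lattice point is (2,0), giving 18.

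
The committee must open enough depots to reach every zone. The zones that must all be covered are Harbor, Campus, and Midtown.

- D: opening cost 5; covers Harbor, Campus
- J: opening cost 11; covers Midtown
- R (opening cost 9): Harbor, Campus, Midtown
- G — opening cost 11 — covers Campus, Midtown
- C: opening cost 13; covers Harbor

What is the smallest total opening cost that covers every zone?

The greedy cost-per-new-zone heuristic would pick D and R for 14, but a cheaper cover exists.
R alone covers Harbor, Campus, Midtown — every zone.
Total opening cost: 9.
No cover costs less than 9.

9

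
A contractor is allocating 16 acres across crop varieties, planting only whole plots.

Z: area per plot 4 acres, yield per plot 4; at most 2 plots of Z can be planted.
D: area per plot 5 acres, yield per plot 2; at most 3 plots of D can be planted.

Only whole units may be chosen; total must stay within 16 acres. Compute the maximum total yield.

10

2×Z and 1×D: area 13 ≤ 16, yield 2·4 + 1·2 = 10.
1×Z and 2×D: area 14 ≤ 16, yield 1·4 + 2·2 = 8.
Best is 10.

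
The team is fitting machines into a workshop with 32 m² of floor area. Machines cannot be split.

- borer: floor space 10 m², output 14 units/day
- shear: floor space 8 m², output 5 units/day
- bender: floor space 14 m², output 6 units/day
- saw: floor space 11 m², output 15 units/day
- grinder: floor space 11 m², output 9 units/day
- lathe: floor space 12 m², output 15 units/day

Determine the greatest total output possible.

38

Allowing fractional choices, the relaxed optimum would be about 42.8, but machines are indivisible.
shear + saw + lathe: floor space 8 + 11 + 12 = 31 ≤ 32, output 5 + 15 + 15 = 35.
borer + saw + grinder: floor space 10 + 11 + 11 = 32 ≤ 32, output 14 + 15 + 9 = 38.
borer + shear + saw: floor space 10 + 8 + 11 = 29 ≤ 32, output 14 + 5 + 15 = 34.
Best is borer, saw, and grinder with total output 38.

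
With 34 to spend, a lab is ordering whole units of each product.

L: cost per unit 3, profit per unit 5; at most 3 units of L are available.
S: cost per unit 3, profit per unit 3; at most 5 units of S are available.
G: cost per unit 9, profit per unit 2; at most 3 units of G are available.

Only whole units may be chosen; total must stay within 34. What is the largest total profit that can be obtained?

This is a bounded integer knapsack.
3×L and 5×S: cost 24 ≤ 34, profit 3·5 + 5·3 = 30.
3×L, 5×S, and 1×G: cost 33 ≤ 34, profit 3·5 + 5·3 + 1·2 = 32.
Best is 32.

32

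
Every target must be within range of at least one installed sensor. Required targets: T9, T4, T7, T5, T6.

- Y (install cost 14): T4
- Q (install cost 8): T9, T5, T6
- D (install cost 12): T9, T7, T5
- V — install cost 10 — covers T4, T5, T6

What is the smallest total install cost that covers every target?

22

This is an integer covering problem.
Choose D and V: together they cover T9, T4, T7, T5, T6 — every target.
Total install cost: 12 + 10 = 22.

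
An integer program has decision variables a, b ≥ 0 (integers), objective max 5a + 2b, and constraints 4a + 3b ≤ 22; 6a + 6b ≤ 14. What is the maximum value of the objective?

10

(a,b)=(2,0): 4·2+3·0=8≤22, 6·2+6·0=12≤14, objective 10.
(a,b)=(1,1): 4·1+3·1=7≤22, 6·1+6·1=12≤14, objective 7.
(a,b)=(1,0): 4·1+3·0=4≤22, 6·1+6·0=6≤14, objective 5.
No feasible integer point exceeds 10.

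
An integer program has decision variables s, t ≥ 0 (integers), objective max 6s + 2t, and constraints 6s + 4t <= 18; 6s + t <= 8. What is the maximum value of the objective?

10

(s,t)=(1,2): 6·1+4·2=14≤18, 6·1+1·2=8≤8, objective 10.
(s,t)=(0,4): 6·0+4·4=16≤18, 6·0+1·4=4≤8, objective 8.
(s,t)=(1,1): 6·1+4·1=10≤18, 6·1+1·1=7≤8, objective 8.
The best lattice point is (1,2), giving 10.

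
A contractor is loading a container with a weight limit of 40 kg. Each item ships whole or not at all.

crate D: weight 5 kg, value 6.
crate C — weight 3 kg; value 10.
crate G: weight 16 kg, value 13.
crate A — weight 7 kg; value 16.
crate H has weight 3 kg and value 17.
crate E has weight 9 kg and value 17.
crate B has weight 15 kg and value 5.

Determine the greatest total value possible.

This is a 0-1 knapsack instance.
Take crate C, crate G, crate A, crate H, and crate E: weight 3 + 16 + 7 + 3 + 9 = 38 ≤ 40, value 10 + 13 + 16 + 17 + 17 = 73.
No other feasible combination does better.

73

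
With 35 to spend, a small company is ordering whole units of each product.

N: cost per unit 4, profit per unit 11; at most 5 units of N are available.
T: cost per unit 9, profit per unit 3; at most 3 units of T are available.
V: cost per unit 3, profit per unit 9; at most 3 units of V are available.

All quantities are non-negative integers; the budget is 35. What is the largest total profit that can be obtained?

82

V has the best ratio (9/3); taking only V gives at most 3×9 = 27 (stopped by the supply cap of 3).
Mixing does better — 5×N and 3×V: cost 29 ≤ 35, profit 5·11 + 3·9 = 82.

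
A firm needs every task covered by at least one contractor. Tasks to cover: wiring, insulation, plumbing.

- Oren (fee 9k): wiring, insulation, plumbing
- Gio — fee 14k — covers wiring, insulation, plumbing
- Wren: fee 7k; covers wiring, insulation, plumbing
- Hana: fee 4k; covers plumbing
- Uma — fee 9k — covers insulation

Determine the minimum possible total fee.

7

Wren alone covers wiring, insulation, plumbing — every task.
Total fee: 7.
No cover costs less than 7.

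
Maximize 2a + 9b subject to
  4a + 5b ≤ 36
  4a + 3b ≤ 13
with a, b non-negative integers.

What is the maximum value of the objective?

36

Relaxing integrality, the LP optimum is 39.00 at (a,b) = (0, 4.33), which is not an integer point.
(a,b)=(0,4): 4·0+5·4=20≤36, 4·0+3·4=12≤13, objective 36.
(a,b)=(1,3): 4·1+5·3=19≤36, 4·1+3·3=13≤13, objective 29.
(a,b)=(0,3): 4·0+5·3=15≤36, 4·0+3·3=9≤13, objective 27.
The best lattice point is (0,4), giving 36.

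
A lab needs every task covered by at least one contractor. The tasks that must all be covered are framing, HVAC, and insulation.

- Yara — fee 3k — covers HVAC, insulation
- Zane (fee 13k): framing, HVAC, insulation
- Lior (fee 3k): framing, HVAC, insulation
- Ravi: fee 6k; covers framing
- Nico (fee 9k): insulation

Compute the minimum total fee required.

3

This is an integer covering problem.
Lior alone covers framing, HVAC, insulation — every task.
Total fee: 3.
No cover costs less than 3.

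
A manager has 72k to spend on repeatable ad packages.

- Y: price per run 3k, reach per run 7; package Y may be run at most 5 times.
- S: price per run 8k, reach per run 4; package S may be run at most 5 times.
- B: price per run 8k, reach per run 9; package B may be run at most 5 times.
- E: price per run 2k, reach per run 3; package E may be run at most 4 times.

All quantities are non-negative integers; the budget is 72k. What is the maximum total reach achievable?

96

Take 5×Y, 1×S, 5×B, and 4×E: price 71 ≤ 72, reach 5·7 + 1·4 + 5·9 + 4·3 = 96.
Y has the best ratio (7/3) and is taken to its limit of 5; remaining capacity is filled optimally with the others.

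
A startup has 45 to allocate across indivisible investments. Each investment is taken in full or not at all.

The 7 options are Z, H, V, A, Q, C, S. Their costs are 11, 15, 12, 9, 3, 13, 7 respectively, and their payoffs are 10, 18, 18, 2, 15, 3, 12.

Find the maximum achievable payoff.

Treat it as a binary knapsack problem.
Take H, V, Q, and S: cost 15 + 12 + 3 + 7 = 37 ≤ 45, payoff 18 + 18 + 15 + 12 = 63.
No other feasible combination does better.

63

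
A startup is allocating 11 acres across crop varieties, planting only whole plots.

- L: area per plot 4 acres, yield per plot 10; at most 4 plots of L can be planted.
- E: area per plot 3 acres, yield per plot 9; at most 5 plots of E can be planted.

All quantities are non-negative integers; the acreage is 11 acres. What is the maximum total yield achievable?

29

This is a bounded integer knapsack.
2×L and 1×E: area 11 ≤ 11, yield 2·10 + 1·9 = 29.
1×L and 2×E: area 10 ≤ 11, yield 1·10 + 2·9 = 28.
Best is 29.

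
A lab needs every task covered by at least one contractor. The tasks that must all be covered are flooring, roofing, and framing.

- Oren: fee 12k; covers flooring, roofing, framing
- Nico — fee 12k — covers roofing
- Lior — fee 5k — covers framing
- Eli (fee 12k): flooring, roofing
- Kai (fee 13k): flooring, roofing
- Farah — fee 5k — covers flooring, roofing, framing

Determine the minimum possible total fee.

This is an integer covering problem.
Farah alone covers flooring, roofing, framing — every task.
Total fee: 5.
No cover costs less than 5.

5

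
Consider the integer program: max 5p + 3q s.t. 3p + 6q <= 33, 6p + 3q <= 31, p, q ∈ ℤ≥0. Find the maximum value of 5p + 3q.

27

(p,q)=(3,4) is feasible, giving 27.
(p,q)=(4,2) is feasible, giving 26.
(p,q)=(3,3) is feasible, giving 24.
No feasible integer point exceeds 27.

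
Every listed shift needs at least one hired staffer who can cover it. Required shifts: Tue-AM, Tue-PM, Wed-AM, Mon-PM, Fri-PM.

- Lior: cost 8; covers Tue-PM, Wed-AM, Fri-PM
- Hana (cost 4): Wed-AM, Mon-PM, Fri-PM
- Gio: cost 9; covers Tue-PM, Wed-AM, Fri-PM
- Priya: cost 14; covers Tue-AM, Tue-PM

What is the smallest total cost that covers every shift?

Choose Hana and Priya: together they cover Tue-AM, Tue-PM, Wed-AM, Mon-PM, Fri-PM — every shift.
Total cost: 4 + 14 = 18.

18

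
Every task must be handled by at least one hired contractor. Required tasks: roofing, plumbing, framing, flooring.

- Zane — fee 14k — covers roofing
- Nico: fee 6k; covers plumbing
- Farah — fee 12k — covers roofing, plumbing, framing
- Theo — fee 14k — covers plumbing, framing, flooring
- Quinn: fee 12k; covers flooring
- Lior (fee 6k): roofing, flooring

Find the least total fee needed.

Choose Farah and Lior: together they cover roofing, plumbing, framing, flooring — every task.
Total fee: 12 + 6 = 18.

18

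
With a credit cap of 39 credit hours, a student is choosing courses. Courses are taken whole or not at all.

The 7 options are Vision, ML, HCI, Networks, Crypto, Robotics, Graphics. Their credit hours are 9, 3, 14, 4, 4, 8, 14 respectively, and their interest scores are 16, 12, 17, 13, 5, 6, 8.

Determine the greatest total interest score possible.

64

Vision + ML + HCI + Networks + Robotics: credit hours 9 + 3 + 14 + 4 + 8 = 38 ≤ 39, interest score 16 + 12 + 17 + 13 + 6 = 64.
Vision + ML + HCI + Networks + Crypto: credit hours 9 + 3 + 14 + 4 + 4 = 34 ≤ 39, interest score 16 + 12 + 17 + 13 + 5 = 63.
Best is Vision, ML, HCI, Networks, and Robotics with total interest score 64.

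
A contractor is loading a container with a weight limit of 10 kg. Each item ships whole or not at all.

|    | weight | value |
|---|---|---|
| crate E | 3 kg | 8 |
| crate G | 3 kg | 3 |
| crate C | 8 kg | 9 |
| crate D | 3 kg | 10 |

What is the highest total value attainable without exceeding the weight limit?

21

crate E + crate D: weight 3 + 3 = 6 ≤ 10, value 8 + 10 = 18.
crate E + crate G + crate D: weight 3 + 3 + 3 = 9 ≤ 10, value 8 + 3 + 10 = 21.
Best is crate E, crate G, and crate D with total value 21.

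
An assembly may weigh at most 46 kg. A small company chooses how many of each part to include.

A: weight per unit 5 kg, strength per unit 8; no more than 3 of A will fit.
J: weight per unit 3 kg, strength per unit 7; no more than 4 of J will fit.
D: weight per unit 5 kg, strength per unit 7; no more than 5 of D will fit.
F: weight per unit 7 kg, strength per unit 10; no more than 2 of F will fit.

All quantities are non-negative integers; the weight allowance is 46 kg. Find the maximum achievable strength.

Take 3×A, 4×J, 1×D, and 2×F: weight 46 ≤ 46, strength 3·8 + 4·7 + 1·7 + 2·10 = 79.
J has the best ratio (7/3) and is taken to its limit of 4; remaining capacity is filled optimally with the others.

79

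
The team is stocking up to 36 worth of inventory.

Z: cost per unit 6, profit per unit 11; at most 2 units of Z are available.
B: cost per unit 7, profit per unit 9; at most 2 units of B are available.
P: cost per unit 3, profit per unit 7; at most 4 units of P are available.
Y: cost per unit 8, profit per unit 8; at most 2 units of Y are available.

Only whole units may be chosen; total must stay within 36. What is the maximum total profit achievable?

Take 2×Z, 2×B, and 3×P: cost 35 ≤ 36, profit 2·11 + 2·9 + 3·7 = 61.
No other integer combination yields more.

61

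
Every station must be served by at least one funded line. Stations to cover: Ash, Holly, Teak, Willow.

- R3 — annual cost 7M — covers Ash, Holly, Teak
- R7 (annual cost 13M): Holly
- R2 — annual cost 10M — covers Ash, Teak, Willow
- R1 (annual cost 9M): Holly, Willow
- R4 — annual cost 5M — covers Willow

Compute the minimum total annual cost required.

12

Choose R3 and R4: together they cover Ash, Holly, Teak, Willow — every station.
Total annual cost: 7 + 5 = 12.
No cover costs less than 12.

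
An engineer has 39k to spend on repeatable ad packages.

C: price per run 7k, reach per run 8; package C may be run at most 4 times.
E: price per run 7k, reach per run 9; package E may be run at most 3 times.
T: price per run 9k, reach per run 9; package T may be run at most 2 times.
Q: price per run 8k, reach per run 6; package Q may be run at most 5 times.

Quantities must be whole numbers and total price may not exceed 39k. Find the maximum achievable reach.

Take 3×E and 2×T: price 39 ≤ 39, reach 3·9 + 2·9 = 45.
E has the best ratio (9/7) and is taken to its limit of 3; remaining capacity is filled optimally with the others.

45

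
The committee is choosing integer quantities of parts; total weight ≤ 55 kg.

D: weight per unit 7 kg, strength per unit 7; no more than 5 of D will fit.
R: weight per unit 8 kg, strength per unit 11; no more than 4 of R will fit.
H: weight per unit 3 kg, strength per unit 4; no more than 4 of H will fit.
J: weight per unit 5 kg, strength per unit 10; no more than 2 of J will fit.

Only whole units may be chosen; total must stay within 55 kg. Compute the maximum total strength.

This is a bounded integer knapsack.
Take 4×R, 4×H, and 2×J: weight 54 ≤ 55, strength 4·11 + 4·4 + 2·10 = 80.
J has the best ratio (10/5) and is taken to its limit of 2; remaining capacity is filled optimally with the others.

80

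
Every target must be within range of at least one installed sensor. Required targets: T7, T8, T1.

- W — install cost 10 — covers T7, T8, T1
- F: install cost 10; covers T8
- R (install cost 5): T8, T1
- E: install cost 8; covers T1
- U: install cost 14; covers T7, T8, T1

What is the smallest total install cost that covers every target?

10

This is an integer covering problem.
W alone covers T7, T8, T1 — every target.
Total install cost: 10.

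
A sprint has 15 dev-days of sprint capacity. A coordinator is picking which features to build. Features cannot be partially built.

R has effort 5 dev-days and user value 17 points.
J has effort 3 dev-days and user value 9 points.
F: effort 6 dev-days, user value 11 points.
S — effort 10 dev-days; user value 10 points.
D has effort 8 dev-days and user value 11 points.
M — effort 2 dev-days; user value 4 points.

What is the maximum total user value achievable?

Allowing fractional choices, the relaxed optimum would be about 39.2, but features are indivisible.
R + D + M: effort 5 + 8 + 2 = 15 ≤ 15, user value 17 + 11 + 4 = 32.
R + F + M: effort 5 + 6 + 2 = 13 ≤ 15, user value 17 + 11 + 4 = 32.
R + J + F: effort 5 + 3 + 6 = 14 ≤ 15, user value 17 + 9 + 11 = 37.
Best is R, J, and F with total user value 37.

37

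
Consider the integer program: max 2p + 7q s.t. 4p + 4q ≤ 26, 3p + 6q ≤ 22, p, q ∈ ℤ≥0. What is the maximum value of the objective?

23

The continuous relaxation peaks at (0, 3.67) with value 25.67; rounding to a feasible lattice point costs some objective.
(p,q)=(1,3): 4·1+4·3=16≤26, 3·1+6·3=21≤22, objective 23.
(p,q)=(0,3): 4·0+4·3=12≤26, 3·0+6·3=18≤22, objective 21.
(p,q)=(2,2): 4·2+4·2=16≤26, 3·2+6·2=18≤22, objective 18.
(p,q)=(1,2): 4·1+4·2=12≤26, 3·1+6·2=15≤22, objective 16.
No feasible integer point exceeds 23.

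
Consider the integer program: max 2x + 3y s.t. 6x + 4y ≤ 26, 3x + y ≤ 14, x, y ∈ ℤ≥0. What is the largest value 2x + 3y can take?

18

(x,y)=(0,6): 6·0+4·6=24≤26, 3·0+1·6=6≤14, objective 18.
(x,y)=(1,5): 6·1+4·5=26≤26, 3·1+1·5=8≤14, objective 17.
(x,y)=(0,5): 6·0+4·5=20≤26, 3·0+1·5=5≤14, objective 15.
No feasible integer point exceeds 18.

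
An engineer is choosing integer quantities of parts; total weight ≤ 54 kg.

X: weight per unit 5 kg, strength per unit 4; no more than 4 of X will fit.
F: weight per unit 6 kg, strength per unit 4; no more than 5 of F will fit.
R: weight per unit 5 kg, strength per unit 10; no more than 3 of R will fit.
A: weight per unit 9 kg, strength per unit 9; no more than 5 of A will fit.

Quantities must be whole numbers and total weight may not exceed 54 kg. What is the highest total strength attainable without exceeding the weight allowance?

2×F, 3×R, and 3×A: weight 54 ≤ 54, strength 2·4 + 3·10 + 3·9 = 65.
3×R and 4×A: weight 51 ≤ 54, strength 3·10 + 4·9 = 66.
Best is 66.

66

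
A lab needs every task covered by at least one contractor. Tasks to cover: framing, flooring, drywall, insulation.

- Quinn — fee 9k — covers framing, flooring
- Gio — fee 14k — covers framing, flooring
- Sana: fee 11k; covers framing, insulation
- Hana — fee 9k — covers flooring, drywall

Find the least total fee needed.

20

Choose Sana and Hana: together they cover framing, flooring, drywall, insulation — every task.
Total fee: 11 + 9 = 20.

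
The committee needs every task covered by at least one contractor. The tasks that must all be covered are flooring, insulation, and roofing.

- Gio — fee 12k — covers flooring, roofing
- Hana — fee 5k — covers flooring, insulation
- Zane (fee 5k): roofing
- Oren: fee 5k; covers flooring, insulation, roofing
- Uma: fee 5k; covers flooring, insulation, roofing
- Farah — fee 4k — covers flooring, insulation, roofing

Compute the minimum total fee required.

Farah alone covers flooring, insulation, roofing — every task.
Total fee: 4.
No cover costs less than 4.

4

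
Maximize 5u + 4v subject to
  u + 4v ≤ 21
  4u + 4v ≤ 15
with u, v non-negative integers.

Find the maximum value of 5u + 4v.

15

(u,v)=(3,0) is feasible, giving 15.
(u,v)=(2,1) is feasible, giving 14.
No feasible integer point exceeds 15.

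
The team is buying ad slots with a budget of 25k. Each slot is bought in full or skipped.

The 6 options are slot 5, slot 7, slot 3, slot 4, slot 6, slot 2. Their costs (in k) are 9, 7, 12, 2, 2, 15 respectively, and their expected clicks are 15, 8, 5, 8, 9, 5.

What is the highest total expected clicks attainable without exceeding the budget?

This is a 0-1 knapsack instance.
Allowing fractional choices, the relaxed optimum would be about 42.1, but ad slots are indivisible.
slot 5 + slot 3 + slot 4 + slot 6: cost 9 + 12 + 2 + 2 = 25 ≤ 25, expected clicks 15 + 5 + 8 + 9 = 37.
slot 5 + slot 7 + slot 4 + slot 6: cost 9 + 7 + 2 + 2 = 20 ≤ 25, expected clicks 15 + 8 + 8 + 9 = 40.
Best is slot 5, slot 7, slot 4, and slot 6 with total expected clicks 40.

40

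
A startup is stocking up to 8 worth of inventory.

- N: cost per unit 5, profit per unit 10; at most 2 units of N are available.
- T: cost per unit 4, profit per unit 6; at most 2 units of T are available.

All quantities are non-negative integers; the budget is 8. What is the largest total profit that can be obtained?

Take 2×T: cost 8 ≤ 8, profit 2·6 = 12.
No other integer combination yields more.

12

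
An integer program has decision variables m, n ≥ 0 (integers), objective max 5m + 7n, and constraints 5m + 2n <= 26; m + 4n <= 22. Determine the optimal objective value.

45

(m,n)=(2,5): 5·2+2·5=20≤26, 1·2+4·5=22≤22, objective 45.
(m,n)=(3,4): 5·3+2·4=23≤26, 1·3+4·4=19≤22, objective 43.
(m,n)=(4,3): 5·4+2·3=26≤26, 1·4+4·3=16≤22, objective 41.
(m,n)=(1,5): 5·1+2·5=15≤26, 1·1+4·5=21≤22, objective 40.
Maximum is 45 at (m,n)=(2,5).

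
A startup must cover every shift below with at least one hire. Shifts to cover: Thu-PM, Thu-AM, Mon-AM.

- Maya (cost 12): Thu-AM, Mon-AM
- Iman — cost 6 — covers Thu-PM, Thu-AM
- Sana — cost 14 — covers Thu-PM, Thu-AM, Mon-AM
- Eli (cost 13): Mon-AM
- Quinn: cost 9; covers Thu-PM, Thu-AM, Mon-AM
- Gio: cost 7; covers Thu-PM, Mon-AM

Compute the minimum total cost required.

9

Quinn alone covers Thu-PM, Thu-AM, Mon-AM — every shift.
Total cost: 9.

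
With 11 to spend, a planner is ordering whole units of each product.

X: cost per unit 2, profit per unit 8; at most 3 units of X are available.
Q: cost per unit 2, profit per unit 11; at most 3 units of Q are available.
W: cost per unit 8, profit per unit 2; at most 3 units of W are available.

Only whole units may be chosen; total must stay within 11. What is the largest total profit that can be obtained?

49

2×X and 3×Q: cost 10 ≤ 11, profit 2·8 + 3·11 = 49.
3×X and 2×Q: cost 10 ≤ 11, profit 3·8 + 2·11 = 46.
Best is 49.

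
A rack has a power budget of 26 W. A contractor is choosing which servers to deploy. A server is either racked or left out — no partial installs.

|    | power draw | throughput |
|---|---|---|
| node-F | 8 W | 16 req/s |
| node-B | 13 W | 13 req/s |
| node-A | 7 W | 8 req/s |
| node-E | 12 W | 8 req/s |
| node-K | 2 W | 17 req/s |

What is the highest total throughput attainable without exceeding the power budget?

46

This is an integer program with binary decision variables.
node-F + node-E + node-K: power draw 8 + 12 + 2 = 22 ≤ 26, throughput 16 + 8 + 17 = 41.
node-F + node-A + node-K: power draw 8 + 7 + 2 = 17 ≤ 26, throughput 16 + 8 + 17 = 41.
node-F + node-B + node-K: power draw 8 + 13 + 2 = 23 ≤ 26, throughput 16 + 13 + 17 = 46.
Best is node-F, node-B, and node-K with total throughput 46.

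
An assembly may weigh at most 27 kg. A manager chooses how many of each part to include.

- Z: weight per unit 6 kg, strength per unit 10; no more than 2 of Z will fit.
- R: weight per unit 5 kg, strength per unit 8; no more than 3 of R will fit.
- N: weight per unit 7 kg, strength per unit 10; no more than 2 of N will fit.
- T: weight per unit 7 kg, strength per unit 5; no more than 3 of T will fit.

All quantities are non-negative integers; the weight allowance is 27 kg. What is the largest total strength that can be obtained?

44

Z has the best ratio (10/6); taking only Z gives at most 2×10 = 20 (stopped by the supply cap of 2).
Mixing does better — 2×Z and 3×R: weight 27 ≤ 27, strength 2·10 + 3·8 = 44.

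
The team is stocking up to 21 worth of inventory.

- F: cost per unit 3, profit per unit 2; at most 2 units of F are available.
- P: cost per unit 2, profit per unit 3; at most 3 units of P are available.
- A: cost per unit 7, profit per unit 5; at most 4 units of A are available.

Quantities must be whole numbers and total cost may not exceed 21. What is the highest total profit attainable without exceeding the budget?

P has the best ratio (3/2); taking only P gives at most 3×3 = 9 (stopped by the supply cap of 3).
Mixing does better — 3×P and 2×A: cost 20 ≤ 21, profit 3·3 + 2·5 = 19.

19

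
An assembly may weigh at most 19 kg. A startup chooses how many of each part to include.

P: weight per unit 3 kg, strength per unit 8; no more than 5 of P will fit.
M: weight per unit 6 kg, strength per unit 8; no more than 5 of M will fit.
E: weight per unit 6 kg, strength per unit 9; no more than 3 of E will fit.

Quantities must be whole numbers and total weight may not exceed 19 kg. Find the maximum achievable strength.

4×P and 1×E: weight 18 ≤ 19, strength 4·8 + 1·9 = 41.
4×P and 1×M: weight 18 ≤ 19, strength 4·8 + 1·8 = 40.
Best is 41.

41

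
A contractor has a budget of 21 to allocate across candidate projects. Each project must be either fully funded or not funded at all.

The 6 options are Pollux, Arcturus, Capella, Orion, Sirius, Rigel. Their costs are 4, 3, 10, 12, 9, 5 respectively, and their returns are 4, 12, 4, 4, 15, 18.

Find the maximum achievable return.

49

Arcturus + Sirius + Rigel: cost 3 + 9 + 5 = 17 ≤ 21, return 12 + 15 + 18 = 45.
Pollux + Arcturus + Sirius + Rigel: cost 4 + 3 + 9 + 5 = 21 ≤ 21, return 4 + 12 + 15 + 18 = 49.
Best is Pollux, Arcturus, Sirius, and Rigel with total return 49.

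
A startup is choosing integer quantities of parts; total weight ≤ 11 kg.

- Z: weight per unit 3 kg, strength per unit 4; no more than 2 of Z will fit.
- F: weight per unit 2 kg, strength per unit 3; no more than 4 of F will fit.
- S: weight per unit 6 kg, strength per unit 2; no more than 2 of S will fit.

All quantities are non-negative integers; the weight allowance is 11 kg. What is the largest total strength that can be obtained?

F has the best ratio (3/2); taking only F gives at most 4×3 = 12 (stopped by the supply cap of 4).
Mixing does better — 1×Z and 4×F: weight 11 ≤ 11, strength 1·4 + 4·3 = 16.

16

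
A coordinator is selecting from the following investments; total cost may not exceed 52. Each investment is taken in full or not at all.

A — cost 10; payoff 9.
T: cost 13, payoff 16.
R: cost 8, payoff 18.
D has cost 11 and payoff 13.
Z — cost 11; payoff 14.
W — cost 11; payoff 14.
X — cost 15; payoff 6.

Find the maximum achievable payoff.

This is a 0-1 knapsack instance.
Take A, R, D, Z, and W: cost 10 + 8 + 11 + 11 + 11 = 51 ≤ 52, payoff 9 + 18 + 13 + 14 + 14 = 68.
No other feasible combination does better.

68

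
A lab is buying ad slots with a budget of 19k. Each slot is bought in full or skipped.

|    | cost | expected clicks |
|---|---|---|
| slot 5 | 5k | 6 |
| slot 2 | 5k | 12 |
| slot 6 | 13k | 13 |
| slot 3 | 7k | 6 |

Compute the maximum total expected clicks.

Allowing fractional choices, the relaxed optimum would be about 27.0, but ad slots are indivisible.
slot 5 + slot 2 + slot 3: cost 5 + 5 + 7 = 17 ≤ 19, expected clicks 6 + 12 + 6 = 24.
slot 2 + slot 6: cost 5 + 13 = 18 ≤ 19, expected clicks 12 + 13 = 25.
slot 5 + slot 6: cost 5 + 13 = 18 ≤ 19, expected clicks 6 + 13 = 19.
Best is slot 2 and slot 6 with total expected clicks 25.

25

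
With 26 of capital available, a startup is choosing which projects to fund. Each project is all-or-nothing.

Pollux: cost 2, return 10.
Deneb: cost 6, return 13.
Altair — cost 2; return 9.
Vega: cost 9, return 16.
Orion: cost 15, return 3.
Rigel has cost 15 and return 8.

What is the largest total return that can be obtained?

Pollux + Deneb + Altair + Vega: cost 2 + 6 + 2 + 9 = 19 ≤ 26, return 10 + 13 + 9 + 16 = 48.
Pollux + Deneb + Altair + Rigel: cost 2 + 6 + 2 + 15 = 25 ≤ 26, return 10 + 13 + 9 + 8 = 40.
Best is Pollux, Deneb, Altair, and Vega with total return 48.

48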